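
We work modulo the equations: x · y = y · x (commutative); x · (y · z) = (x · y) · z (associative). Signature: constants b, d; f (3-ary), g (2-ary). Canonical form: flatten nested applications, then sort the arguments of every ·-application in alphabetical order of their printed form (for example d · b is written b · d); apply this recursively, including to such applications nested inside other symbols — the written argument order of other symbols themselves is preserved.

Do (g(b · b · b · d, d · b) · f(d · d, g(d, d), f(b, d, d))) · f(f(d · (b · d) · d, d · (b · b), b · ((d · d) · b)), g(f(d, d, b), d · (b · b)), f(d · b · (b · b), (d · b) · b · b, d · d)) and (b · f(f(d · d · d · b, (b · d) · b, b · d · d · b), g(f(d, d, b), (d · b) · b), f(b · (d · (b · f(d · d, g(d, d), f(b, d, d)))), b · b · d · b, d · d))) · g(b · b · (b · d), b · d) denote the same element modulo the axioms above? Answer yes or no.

Answer: no — f(d · d, g(d, d), f(b, d, d)) · f(f(b · d · d · d, b · b · d, b · b · d · d), g(f(d, d, b), b · b · d), f(b · b · b · d, b · b · b · d, d · d)) · g(b · b · b · d, b · d) vs b · f(f(b · d · d · d, b · b · d, b · b · d · d), g(f(d, d, b), b · b · d), f(b · b · d · f(d · d, g(d, d), f(b, d, d)), b · b · b · d, d · d)) · g(b · b · b · d, b · d)

Derivation:
Left:  (g(b · b · b · d, d · b) · f(d · d, g(d, d), f(b, d, d))) · f(f(d · (b · d) · d, d · (b · b), b · ((d · d) · b)), g(f(d, d, b), d · (b · b)), f(d · b · (b · b), (d · b) · b · b, d · d))
  Merge nested applications:  g(b · b · b · d, d · b) · f(d · d, g(d, d), f(b, d, d)) · f(f(d · (b · d) · d, d · (b · b), b · ((d · d) · b)), g(f(d, d, b), d · (b · b)), f(d · b · (b · b), (d · b) · b · b, d · d))
  Canonicalize subterm:  g(b · b · b · d, d · b)  →  g(b · b · b · d, b · d)
  Simplify inside:  f(f(d · (b · d) · d, d · (b · b), b · ((d · d) · b)), g(f(d, d, b), d · (b · b)), f(d · b · (b · b), (d · b) · b · b, d · d))  →  f(f(b · d · d · d, b · b · d, b · b · d · d), g(f(d, d, b), b · b · d), f(b · b · b · d, b · b · b · d, d · d))
  Sort arguments:  f(d · d, g(d, d), f(b, d, d)) · f(f(b · d · d · d, b · b · d, b · b · d · d), g(f(d, d, b), b · b · d), f(b · b · b · d, b · b · b · d, d · d)) · g(b · b · b · d, b · d)
Right:  (b · f(f(d · d · d · b, (b · d) · b, b · d · d · b), g(f(d, d, b), (d · b) · b), f(b · (d · (b · f(d · d, g(d, d), f(b, d, d)))), b · b · d · b, d · d))) · g(b · b · (b · d), b · d)
  Flatten:  b · f(f(d · d · d · b, (b · d) · b, b · d · d · b), g(f(d, d, b), (d · b) · b), f(b · (d · (b · f(d · d, g(d, d), f(b, d, d)))), b · b · d · b, d · d)) · g(b · b · (b · d), b · d)
  Canonicalize subterm:  f(f(d · d · d · b, (b · d) · b, b · d · d · b), g(f(d, d, b), (d · b) · b), f(b · (d · (b · f(d · d, g(d, d), f(b, d, d)))), b · b · d · b, d · d))  →  f(f(b · d · d · d, b · b · d, b · b · d · d), g(f(d, d, b), b · b · d), f(b · b · d · f(d · d, g(d, d), f(b, d, d)), b · b · b · d, d · d))
  Canonicalize subterm:  g(b · b · (b · d), b · d)  →  g(b · b · b · d, b · d)
  Order the arguments:  b · f(f(b · d · d · d, b · b · d, b · b · d · d), g(f(d, d, b), b · b · d), f(b · b · d · f(d · d, g(d, d), f(b, d, d)), b · b · b · d, d · d)) · g(b · b · b · d, b · d)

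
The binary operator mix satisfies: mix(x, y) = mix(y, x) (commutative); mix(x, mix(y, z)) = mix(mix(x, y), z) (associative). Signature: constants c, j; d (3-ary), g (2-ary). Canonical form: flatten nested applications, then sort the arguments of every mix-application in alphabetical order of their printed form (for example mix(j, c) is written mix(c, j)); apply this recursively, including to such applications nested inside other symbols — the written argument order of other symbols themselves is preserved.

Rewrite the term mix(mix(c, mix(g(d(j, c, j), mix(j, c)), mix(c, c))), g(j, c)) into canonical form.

Answer: mix(c, c, c, g(d(j, c, j), mix(c, j)), g(j, c))

Derivation:
Merge nested applications:  mix(c, g(d(j, c, j), mix(j, c)), c, c, g(j, c))
Simplify inside:  g(d(j, c, j), mix(j, c))  →  g(d(j, c, j), mix(c, j))
Sort:  mix(c, c, c, g(d(j, c, j), mix(c, j)), g(j, c))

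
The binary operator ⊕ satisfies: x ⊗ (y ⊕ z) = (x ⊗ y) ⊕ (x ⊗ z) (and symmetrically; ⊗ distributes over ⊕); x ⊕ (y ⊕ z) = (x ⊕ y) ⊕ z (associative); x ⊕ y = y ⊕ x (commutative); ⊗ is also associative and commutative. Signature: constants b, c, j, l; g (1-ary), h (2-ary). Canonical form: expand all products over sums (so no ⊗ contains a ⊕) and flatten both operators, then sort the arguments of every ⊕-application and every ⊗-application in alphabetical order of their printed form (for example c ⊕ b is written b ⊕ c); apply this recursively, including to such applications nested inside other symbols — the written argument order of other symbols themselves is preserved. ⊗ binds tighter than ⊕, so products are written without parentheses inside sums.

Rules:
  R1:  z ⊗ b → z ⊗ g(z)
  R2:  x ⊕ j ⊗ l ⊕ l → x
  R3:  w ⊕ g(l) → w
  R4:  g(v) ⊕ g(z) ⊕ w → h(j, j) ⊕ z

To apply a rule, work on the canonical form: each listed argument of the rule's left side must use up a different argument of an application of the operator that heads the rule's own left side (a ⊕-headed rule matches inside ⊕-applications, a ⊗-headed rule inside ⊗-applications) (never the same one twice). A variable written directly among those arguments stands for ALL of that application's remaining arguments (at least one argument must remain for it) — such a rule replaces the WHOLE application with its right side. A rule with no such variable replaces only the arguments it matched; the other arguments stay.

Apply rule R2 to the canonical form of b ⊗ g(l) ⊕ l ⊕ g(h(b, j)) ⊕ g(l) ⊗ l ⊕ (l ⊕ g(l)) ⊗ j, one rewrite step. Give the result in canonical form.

Answer: b ⊗ g(l) ⊕ g(h(b, j)) ⊕ g(l) ⊗ j ⊕ g(l) ⊗ l

Derivation:
Canonical form:  b ⊗ g(l) ⊕ g(h(b, j)) ⊕ g(l) ⊗ j ⊕ g(l) ⊗ l ⊕ j ⊗ l ⊕ l
Match R2:  consume j ⊗ l, l;  x := b ⊗ g(l) ⊕ g(h(b, j)) ⊕ g(l) ⊗ j ⊕ g(l) ⊗ l
The variable takes the whole remainder — replace the entire application.
Giving:  b ⊗ g(l) ⊕ g(h(b, j)) ⊕ g(l) ⊗ j ⊕ g(l) ⊗ l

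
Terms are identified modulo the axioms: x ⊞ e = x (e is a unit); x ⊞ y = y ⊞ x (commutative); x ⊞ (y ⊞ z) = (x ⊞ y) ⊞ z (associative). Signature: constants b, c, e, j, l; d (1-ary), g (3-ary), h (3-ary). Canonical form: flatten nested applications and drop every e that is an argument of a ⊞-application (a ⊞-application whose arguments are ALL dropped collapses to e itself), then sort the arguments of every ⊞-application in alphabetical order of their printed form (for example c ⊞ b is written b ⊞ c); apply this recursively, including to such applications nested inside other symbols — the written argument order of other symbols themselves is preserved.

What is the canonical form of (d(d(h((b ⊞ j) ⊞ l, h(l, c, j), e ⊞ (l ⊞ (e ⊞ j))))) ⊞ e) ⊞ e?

Answer: d(d(h(b ⊞ j ⊞ l, h(l, c, j), j ⊞ l)))

Derivation:
Merge nested applications:  d(d(h((b ⊞ j) ⊞ l, h(l, c, j), e ⊞ (l ⊞ (e ⊞ j))))) ⊞ e ⊞ e
Simplify inside:  d(d(h((b ⊞ j) ⊞ l, h(l, c, j), e ⊞ (l ⊞ (e ⊞ j)))))  →  d(d(h(b ⊞ j ⊞ l, h(l, c, j), j ⊞ l)))
Units out:  drop e (×2)
Order the arguments:  d(d(h(b ⊞ j ⊞ l, h(l, c, j), j ⊞ l)))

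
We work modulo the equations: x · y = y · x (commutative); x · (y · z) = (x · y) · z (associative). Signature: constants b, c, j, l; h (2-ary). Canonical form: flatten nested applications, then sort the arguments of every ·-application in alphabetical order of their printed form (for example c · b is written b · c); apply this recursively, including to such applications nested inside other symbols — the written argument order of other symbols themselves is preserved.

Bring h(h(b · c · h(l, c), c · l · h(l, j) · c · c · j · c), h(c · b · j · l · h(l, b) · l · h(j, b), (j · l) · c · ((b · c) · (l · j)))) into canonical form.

Descend into:  (j · l) · c · ((b · c) · (l · j))
Un-nest:  j · l · c · b · c · l · j
Sort arguments:  b · c · c · j · j · l · l
Put back:  h(h(b · c · h(l, c), c · c · c · c · h(l, j) · j · l), h(b · c · h(j, b) · h(l, b) · j · l · l, b · c · c · j · j · l · l))

Answer: h(h(b · c · h(l, c), c · c · c · c · h(l, j) · j · l), h(b · c · h(j, b) · h(l, b) · j · l · l, b · c · c · j · j · l · l))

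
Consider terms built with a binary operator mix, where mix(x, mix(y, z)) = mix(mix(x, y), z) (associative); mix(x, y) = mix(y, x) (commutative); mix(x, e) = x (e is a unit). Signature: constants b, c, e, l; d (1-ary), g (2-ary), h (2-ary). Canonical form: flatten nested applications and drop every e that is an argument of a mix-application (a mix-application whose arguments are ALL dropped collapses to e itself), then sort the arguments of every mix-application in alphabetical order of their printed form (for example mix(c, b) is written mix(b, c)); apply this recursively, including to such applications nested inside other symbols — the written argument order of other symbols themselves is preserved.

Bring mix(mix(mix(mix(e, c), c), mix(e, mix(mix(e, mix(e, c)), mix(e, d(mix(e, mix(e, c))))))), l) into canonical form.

Answer: mix(c, c, c, d(c), l)

Derivation:
Flatten:  mix(e, c, c, e, e, e, c, e, d(mix(e, mix(e, c))), l)
Inside:  d(mix(e, mix(e, c)))  →  d(c)
Unit:  drop e (×5)
Order the arguments:  mix(c, c, c, d(c), l)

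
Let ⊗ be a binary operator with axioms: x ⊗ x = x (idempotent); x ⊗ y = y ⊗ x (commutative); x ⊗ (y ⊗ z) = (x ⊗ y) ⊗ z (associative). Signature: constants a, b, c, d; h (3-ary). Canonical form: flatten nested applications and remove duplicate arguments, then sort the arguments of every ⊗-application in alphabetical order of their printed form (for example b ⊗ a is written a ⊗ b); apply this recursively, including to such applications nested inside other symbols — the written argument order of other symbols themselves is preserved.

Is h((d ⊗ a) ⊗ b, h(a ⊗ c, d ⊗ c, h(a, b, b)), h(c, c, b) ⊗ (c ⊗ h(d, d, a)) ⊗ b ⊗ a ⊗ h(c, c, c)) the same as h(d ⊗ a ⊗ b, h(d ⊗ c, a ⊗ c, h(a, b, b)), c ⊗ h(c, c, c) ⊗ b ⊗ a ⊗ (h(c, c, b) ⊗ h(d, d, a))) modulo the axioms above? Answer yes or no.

Answer: no — h(a ⊗ b ⊗ d, h(a ⊗ c, c ⊗ d, h(a, b, b)), a ⊗ b ⊗ c ⊗ h(c, c, b) ⊗ h(c, c, c) ⊗ h(d, d, a)) vs h(a ⊗ b ⊗ d, h(c ⊗ d, a ⊗ c, h(a, b, b)), a ⊗ b ⊗ c ⊗ h(c, c, b) ⊗ h(c, c, c) ⊗ h(d, d, a))

Derivation:
Left:  h((d ⊗ a) ⊗ b, h(a ⊗ c, d ⊗ c, h(a, b, b)), h(c, c, b) ⊗ (c ⊗ h(d, d, a)) ⊗ b ⊗ a ⊗ h(c, c, c))
  Work inside:  h(c, c, b) ⊗ (c ⊗ h(d, d, a)) ⊗ b ⊗ a ⊗ h(c, c, c)
  Flatten:  h(c, c, b) ⊗ c ⊗ h(d, d, a) ⊗ b ⊗ a ⊗ h(c, c, c)
  Order the arguments:  a ⊗ b ⊗ c ⊗ h(c, c, b) ⊗ h(c, c, c) ⊗ h(d, d, a)
  Reassemble:  h(a ⊗ b ⊗ d, h(a ⊗ c, c ⊗ d, h(a, b, b)), a ⊗ b ⊗ c ⊗ h(c, c, b) ⊗ h(c, c, c) ⊗ h(d, d, a))
Right:  h(d ⊗ a ⊗ b, h(d ⊗ c, a ⊗ c, h(a, b, b)), c ⊗ h(c, c, c) ⊗ b ⊗ a ⊗ (h(c, c, b) ⊗ h(d, d, a)))
  Work inside:  c ⊗ h(c, c, c) ⊗ b ⊗ a ⊗ (h(c, c, b) ⊗ h(d, d, a))
  Un-nest:  c ⊗ h(c, c, c) ⊗ b ⊗ a ⊗ h(c, c, b) ⊗ h(d, d, a)
  Sort:  a ⊗ b ⊗ c ⊗ h(c, c, b) ⊗ h(c, c, c) ⊗ h(d, d, a)
  Rebuild:  h(a ⊗ b ⊗ d, h(c ⊗ d, a ⊗ c, h(a, b, b)), a ⊗ b ⊗ c ⊗ h(c, c, b) ⊗ h(c, c, c) ⊗ h(d, d, a))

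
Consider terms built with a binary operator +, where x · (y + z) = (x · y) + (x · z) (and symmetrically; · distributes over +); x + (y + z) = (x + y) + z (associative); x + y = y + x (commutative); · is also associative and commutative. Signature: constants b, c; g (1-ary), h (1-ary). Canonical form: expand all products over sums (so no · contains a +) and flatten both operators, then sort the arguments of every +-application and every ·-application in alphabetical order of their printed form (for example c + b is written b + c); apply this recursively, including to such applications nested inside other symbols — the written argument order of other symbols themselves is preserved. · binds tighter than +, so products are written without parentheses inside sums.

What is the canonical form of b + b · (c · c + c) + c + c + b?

Answer: b + b + b · c + b · c · c + c + c

Derivation:
Expand products over sums:  b + b · c · c + b · c + c + c + b
Order the arguments:  b + b + b · c + b · c · c + c + c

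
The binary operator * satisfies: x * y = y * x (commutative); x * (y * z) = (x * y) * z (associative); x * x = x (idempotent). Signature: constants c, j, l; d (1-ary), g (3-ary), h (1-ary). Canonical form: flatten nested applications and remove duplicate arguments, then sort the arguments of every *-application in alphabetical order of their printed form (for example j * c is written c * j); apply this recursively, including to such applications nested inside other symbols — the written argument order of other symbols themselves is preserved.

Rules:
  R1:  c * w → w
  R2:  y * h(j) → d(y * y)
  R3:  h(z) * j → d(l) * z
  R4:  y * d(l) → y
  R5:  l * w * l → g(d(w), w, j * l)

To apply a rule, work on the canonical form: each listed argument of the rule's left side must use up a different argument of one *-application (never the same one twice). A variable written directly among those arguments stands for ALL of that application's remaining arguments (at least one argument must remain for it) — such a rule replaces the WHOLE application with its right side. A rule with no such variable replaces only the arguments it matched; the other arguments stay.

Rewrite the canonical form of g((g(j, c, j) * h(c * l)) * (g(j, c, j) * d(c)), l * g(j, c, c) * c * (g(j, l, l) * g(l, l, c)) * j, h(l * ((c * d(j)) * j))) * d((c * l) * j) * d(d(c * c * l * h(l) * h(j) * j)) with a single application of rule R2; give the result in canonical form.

Answer: d(c * j * l) * d(d(d(c * h(l) * j * l))) * g(d(c) * g(j, c, j) * h(c * l), c * g(j, c, c) * g(j, l, l) * g(l, l, c) * j * l, h(c * d(j) * j * l))

Derivation:
Canonical form:  d(c * j * l) * d(d(c * h(j) * h(l) * j * l)) * g(d(c) * g(j, c, j) * h(c * l), c * g(j, c, c) * g(j, l, l) * g(l, l, c) * j * l, h(c * d(j) * j * l))
Apply R2:  consuming h(j);  y := c * h(l) * j * l
Every leftover argument binds to the variable; the entire application is replaced.
New term:  d(c * j * l) * d(d(d(c * h(l) * j * l))) * g(d(c) * g(j, c, j) * h(c * l), c * g(j, c, c) * g(j, l, l) * g(l, l, c) * j * l, h(c * d(j) * j * l))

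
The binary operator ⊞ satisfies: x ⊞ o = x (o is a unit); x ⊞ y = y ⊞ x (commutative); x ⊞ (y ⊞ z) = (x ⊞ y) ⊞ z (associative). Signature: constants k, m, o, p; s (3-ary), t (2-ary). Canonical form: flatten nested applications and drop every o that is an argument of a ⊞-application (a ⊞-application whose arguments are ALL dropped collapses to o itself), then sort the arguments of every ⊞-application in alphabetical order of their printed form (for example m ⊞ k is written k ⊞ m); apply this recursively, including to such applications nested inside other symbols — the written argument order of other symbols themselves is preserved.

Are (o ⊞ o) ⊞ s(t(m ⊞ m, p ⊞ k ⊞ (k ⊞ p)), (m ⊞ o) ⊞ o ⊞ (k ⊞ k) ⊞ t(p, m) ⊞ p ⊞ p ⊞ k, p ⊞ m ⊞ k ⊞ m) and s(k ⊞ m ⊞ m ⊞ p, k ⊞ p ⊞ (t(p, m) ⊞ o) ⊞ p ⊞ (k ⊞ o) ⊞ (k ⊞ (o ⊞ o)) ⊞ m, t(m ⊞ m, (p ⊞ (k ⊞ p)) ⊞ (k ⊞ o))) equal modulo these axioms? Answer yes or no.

Answer: no — s(t(m ⊞ m, k ⊞ k ⊞ p ⊞ p), k ⊞ k ⊞ k ⊞ m ⊞ p ⊞ p ⊞ t(p, m), k ⊞ m ⊞ m ⊞ p) vs s(k ⊞ m ⊞ m ⊞ p, k ⊞ k ⊞ k ⊞ m ⊞ p ⊞ p ⊞ t(p, m), t(m ⊞ m, k ⊞ k ⊞ p ⊞ p))

Derivation:
Left:  (o ⊞ o) ⊞ s(t(m ⊞ m, p ⊞ k ⊞ (k ⊞ p)), (m ⊞ o) ⊞ o ⊞ (k ⊞ k) ⊞ t(p, m) ⊞ p ⊞ p ⊞ k, p ⊞ m ⊞ k ⊞ m)
  Flatten:  o ⊞ o ⊞ s(t(m ⊞ m, p ⊞ k ⊞ (k ⊞ p)), (m ⊞ o) ⊞ o ⊞ (k ⊞ k) ⊞ t(p, m) ⊞ p ⊞ p ⊞ k, p ⊞ m ⊞ k ⊞ m)
  Inside:  s(t(m ⊞ m, p ⊞ k ⊞ (k ⊞ p)), (m ⊞ o) ⊞ o ⊞ (k ⊞ k) ⊞ t(p, m) ⊞ p ⊞ p ⊞ k, p ⊞ m ⊞ k ⊞ m)  →  s(t(m ⊞ m, k ⊞ k ⊞ p ⊞ p), k ⊞ k ⊞ k ⊞ m ⊞ p ⊞ p ⊞ t(p, m), k ⊞ m ⊞ m ⊞ p)
  Drop the unit:  drop o (×2)
  Order the arguments:  s(t(m ⊞ m, k ⊞ k ⊞ p ⊞ p), k ⊞ k ⊞ k ⊞ m ⊞ p ⊞ p ⊞ t(p, m), k ⊞ m ⊞ m ⊞ p)
Right:  s(k ⊞ m ⊞ m ⊞ p, k ⊞ p ⊞ (t(p, m) ⊞ o) ⊞ p ⊞ (k ⊞ o) ⊞ (k ⊞ (o ⊞ o)) ⊞ m, t(m ⊞ m, (p ⊞ (k ⊞ p)) ⊞ (k ⊞ o)))
  Focus inside:  k ⊞ p ⊞ (t(p, m) ⊞ o) ⊞ p ⊞ (k ⊞ o) ⊞ (k ⊞ (o ⊞ o)) ⊞ m
  Merge nested applications:  k ⊞ p ⊞ t(p, m) ⊞ o ⊞ p ⊞ k ⊞ o ⊞ k ⊞ o ⊞ o ⊞ m
  Units out:  drop o (×4)
  Sort:  k ⊞ k ⊞ k ⊞ m ⊞ p ⊞ p ⊞ t(p, m)
  Put back:  s(k ⊞ m ⊞ m ⊞ p, k ⊞ k ⊞ k ⊞ m ⊞ p ⊞ p ⊞ t(p, m), t(m ⊞ m, k ⊞ k ⊞ p ⊞ p))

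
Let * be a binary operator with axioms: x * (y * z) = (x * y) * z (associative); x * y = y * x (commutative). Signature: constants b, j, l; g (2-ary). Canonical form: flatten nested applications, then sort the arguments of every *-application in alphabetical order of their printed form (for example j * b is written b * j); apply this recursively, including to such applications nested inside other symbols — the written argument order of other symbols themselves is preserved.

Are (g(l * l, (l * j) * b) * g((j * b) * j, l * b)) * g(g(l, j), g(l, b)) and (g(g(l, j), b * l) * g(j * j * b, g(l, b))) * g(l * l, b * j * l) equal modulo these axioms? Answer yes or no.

Answer: no — g(b * j * j, b * l) * g(g(l, j), g(l, b)) * g(l * l, b * j * l) vs g(b * j * j, g(l, b)) * g(g(l, j), b * l) * g(l * l, b * j * l)

Derivation:
Left:  (g(l * l, (l * j) * b) * g((j * b) * j, l * b)) * g(g(l, j), g(l, b))
  Merge nested applications:  g(l * l, (l * j) * b) * g((j * b) * j, l * b) * g(g(l, j), g(l, b))
  Simplify inside:  g(l * l, (l * j) * b)  →  g(l * l, b * j * l)
  Simplify inside:  g((j * b) * j, l * b)  →  g(b * j * j, b * l)
  Order the arguments:  g(b * j * j, b * l) * g(g(l, j), g(l, b)) * g(l * l, b * j * l)
Right:  (g(g(l, j), b * l) * g(j * j * b, g(l, b))) * g(l * l, b * j * l)
  Un-nest:  g(g(l, j), b * l) * g(j * j * b, g(l, b)) * g(l * l, b * j * l)
  Canonicalize subterm:  g(j * j * b, g(l, b))  →  g(b * j * j, g(l, b))
  Sort:  g(b * j * j, g(l, b)) * g(g(l, j), b * l) * g(l * l, b * j * l)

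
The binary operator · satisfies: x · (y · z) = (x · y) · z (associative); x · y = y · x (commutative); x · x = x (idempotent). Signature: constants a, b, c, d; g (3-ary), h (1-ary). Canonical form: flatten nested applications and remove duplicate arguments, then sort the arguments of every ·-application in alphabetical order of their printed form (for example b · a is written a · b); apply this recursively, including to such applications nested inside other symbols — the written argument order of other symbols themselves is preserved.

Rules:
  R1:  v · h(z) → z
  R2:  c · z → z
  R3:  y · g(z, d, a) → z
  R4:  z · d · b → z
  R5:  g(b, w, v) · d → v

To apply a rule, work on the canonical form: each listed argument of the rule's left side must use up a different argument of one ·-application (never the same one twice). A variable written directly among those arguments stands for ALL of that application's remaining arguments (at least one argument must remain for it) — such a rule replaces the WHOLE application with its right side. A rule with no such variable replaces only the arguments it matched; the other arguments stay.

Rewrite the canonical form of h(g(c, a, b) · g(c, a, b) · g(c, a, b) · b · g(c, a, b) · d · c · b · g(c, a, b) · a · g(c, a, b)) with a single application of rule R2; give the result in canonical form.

Answer: h(a · b · d · g(c, a, b))

Derivation:
Canonical form:  h(a · b · c · d · g(c, a, b))
Apply R2:  consuming c;  z := a · b · d · g(c, a, b)
The variable takes the whole remainder — replace the entire application.
Giving:  h(a · b · d · g(c, a, b))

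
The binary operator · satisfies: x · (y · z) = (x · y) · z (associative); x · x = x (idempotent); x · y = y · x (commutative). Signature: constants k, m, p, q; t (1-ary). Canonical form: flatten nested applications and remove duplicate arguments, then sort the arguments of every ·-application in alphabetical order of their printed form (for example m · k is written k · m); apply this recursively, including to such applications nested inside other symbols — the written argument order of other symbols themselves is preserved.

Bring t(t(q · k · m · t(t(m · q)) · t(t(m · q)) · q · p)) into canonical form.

Descend into:  q · k · m · t(t(m · q)) · t(t(m · q)) · q · p
Drop duplicates:  drop duplicate t(t(m · q)), q
Sort:  k · m · p · q · t(t(m · q))
Rebuild:  t(t(k · m · p · q · t(t(m · q))))

Answer: t(t(k · m · p · q · t(t(m · q))))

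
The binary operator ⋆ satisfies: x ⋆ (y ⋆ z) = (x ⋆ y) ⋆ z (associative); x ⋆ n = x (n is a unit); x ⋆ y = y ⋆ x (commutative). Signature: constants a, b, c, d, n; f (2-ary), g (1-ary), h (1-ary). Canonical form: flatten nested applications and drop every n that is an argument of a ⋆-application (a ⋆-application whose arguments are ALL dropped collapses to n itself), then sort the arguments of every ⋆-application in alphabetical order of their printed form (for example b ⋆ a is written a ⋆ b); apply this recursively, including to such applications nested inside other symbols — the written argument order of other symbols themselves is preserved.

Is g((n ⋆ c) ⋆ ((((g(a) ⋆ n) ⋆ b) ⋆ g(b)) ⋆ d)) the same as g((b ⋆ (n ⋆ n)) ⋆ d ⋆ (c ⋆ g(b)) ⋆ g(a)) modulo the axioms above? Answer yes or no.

Left:  g((n ⋆ c) ⋆ ((((g(a) ⋆ n) ⋆ b) ⋆ g(b)) ⋆ d))
  Work inside:  (n ⋆ c) ⋆ ((((g(a) ⋆ n) ⋆ b) ⋆ g(b)) ⋆ d)
  Merge nested applications:  n ⋆ c ⋆ g(a) ⋆ n ⋆ b ⋆ g(b) ⋆ d
  Drop the unit:  drop n (×2)
  Sort arguments:  b ⋆ c ⋆ d ⋆ g(a) ⋆ g(b)
  Reassemble:  g(b ⋆ c ⋆ d ⋆ g(a) ⋆ g(b))
Right:  g((b ⋆ (n ⋆ n)) ⋆ d ⋆ (c ⋆ g(b)) ⋆ g(a))
  Work inside:  (b ⋆ (n ⋆ n)) ⋆ d ⋆ (c ⋆ g(b)) ⋆ g(a)
  Flatten:  b ⋆ n ⋆ n ⋆ d ⋆ c ⋆ g(b) ⋆ g(a)
  Units out:  drop n (×2)
  Order the arguments:  b ⋆ c ⋆ d ⋆ g(a) ⋆ g(b)
  Reassemble:  g(b ⋆ c ⋆ d ⋆ g(a) ⋆ g(b))

Answer: yes — both canonical forms are g(b ⋆ c ⋆ d ⋆ g(a) ⋆ g(b))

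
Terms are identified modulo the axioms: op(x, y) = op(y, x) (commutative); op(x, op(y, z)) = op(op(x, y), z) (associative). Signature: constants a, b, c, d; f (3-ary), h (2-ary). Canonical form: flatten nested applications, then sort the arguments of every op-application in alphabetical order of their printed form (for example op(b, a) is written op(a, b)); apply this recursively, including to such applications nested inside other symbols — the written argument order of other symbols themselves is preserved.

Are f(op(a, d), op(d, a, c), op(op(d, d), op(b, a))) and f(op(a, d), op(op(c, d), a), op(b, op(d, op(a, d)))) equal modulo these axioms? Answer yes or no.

Left:  f(op(a, d), op(d, a, c), op(op(d, d), op(b, a)))
  Descend into:  op(op(d, d), op(b, a))
  Merge nested applications:  op(d, d, b, a)
  Sort:  op(a, b, d, d)
  Reassemble:  f(op(a, d), op(a, c, d), op(a, b, d, d))
Right:  f(op(a, d), op(op(c, d), a), op(b, op(d, op(a, d))))
  Descend into:  op(b, op(d, op(a, d)))
  Un-nest:  op(b, d, a, d)
  Sort:  op(a, b, d, d)
  Rebuild:  f(op(a, d), op(a, c, d), op(a, b, d, d))

Answer: yes — both canonical forms are f(op(a, d), op(a, c, d), op(a, b, d, d))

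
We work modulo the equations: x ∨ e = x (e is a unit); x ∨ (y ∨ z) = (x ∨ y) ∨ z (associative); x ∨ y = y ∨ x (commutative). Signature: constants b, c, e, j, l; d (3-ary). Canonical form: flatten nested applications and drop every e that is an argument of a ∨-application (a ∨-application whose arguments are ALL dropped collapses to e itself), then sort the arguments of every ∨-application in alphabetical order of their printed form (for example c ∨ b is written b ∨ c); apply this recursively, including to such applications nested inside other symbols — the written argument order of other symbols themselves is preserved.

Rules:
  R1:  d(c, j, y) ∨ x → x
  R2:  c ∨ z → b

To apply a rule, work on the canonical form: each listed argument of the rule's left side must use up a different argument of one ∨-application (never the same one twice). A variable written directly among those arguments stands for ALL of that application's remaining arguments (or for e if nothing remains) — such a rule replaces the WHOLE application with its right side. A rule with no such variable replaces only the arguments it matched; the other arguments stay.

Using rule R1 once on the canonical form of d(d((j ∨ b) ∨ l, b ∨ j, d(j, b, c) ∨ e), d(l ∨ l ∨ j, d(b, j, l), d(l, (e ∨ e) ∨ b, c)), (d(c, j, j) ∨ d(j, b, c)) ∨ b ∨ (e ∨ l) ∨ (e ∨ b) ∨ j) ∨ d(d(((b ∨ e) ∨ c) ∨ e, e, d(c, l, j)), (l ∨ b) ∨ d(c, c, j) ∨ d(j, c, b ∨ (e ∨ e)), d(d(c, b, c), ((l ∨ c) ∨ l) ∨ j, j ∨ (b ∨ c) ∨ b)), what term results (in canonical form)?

Answer: d(d(b ∨ c, e, d(c, l, j)), b ∨ d(c, c, j) ∨ d(j, c, b) ∨ l, d(d(c, b, c), c ∨ j ∨ l ∨ l, b ∨ b ∨ c ∨ j)) ∨ d(d(b ∨ j ∨ l, b ∨ j, d(j, b, c)), d(j ∨ l ∨ l, d(b, j, l), d(l, b, c)), b ∨ b ∨ d(j, b, c) ∨ j ∨ l)

Derivation:
Canonical form:  d(d(b ∨ c, e, d(c, l, j)), b ∨ d(c, c, j) ∨ d(j, c, b) ∨ l, d(d(c, b, c), c ∨ j ∨ l ∨ l, b ∨ b ∨ c ∨ j)) ∨ d(d(b ∨ j ∨ l, b ∨ j, d(j, b, c)), d(j ∨ l ∨ l, d(b, j, l), d(l, b, c)), b ∨ b ∨ d(c, j, j) ∨ d(j, b, c) ∨ j ∨ l)
Apply R1:  consuming d(c, j, j);  x := b ∨ b ∨ d(j, b, c) ∨ j ∨ l, y := j
The extension variable absorbs all remaining arguments, so the whole application is rewritten.
Result:  d(d(b ∨ c, e, d(c, l, j)), b ∨ d(c, c, j) ∨ d(j, c, b) ∨ l, d(d(c, b, c), c ∨ j ∨ l ∨ l, b ∨ b ∨ c ∨ j)) ∨ d(d(b ∨ j ∨ l, b ∨ j, d(j, b, c)), d(j ∨ l ∨ l, d(b, j, l), d(l, b, c)), b ∨ b ∨ d(j, b, c) ∨ j ∨ l)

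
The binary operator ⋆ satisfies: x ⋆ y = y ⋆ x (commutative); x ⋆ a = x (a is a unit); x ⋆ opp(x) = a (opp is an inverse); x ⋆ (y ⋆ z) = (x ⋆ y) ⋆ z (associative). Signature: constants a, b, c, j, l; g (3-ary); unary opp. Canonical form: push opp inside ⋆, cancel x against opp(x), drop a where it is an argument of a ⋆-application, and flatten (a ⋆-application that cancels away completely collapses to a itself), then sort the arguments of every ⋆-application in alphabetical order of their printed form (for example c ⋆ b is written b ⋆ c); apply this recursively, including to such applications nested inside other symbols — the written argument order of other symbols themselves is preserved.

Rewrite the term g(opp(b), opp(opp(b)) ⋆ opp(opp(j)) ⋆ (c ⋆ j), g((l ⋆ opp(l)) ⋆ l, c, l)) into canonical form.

Work inside:  opp(opp(b)) ⋆ opp(opp(j)) ⋆ (c ⋆ j)
Push opp inside:  distribute opp over ⋆ and collapse double opp
Collect:  b ⋆ j ⋆ j ⋆ c
Order the arguments:  b ⋆ c ⋆ j ⋆ j
Reassemble:  g(opp(b), b ⋆ c ⋆ j ⋆ j, g(l, c, l))

Answer: g(opp(b), b ⋆ c ⋆ j ⋆ j, g(l, c, l))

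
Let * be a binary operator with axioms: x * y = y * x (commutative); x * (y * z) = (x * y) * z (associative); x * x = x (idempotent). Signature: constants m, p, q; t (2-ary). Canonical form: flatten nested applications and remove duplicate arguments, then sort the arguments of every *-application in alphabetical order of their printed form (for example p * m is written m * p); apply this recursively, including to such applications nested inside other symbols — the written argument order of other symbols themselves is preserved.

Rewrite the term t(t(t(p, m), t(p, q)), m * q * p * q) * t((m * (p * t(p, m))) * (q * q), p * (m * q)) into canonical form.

Answer: t(m * p * q * t(p, m), m * p * q) * t(t(t(p, m), t(p, q)), m * p * q)

Derivation:
Simplify inside:  t(t(t(p, m), t(p, q)), m * q * p * q)  →  t(t(t(p, m), t(p, q)), m * p * q)
Canonicalize subterm:  t((m * (p * t(p, m))) * (q * q), p * (m * q))  →  t(m * p * q * t(p, m), m * p * q)
Sort:  t(m * p * q * t(p, m), m * p * q) * t(t(t(p, m), t(p, q)), m * p * q)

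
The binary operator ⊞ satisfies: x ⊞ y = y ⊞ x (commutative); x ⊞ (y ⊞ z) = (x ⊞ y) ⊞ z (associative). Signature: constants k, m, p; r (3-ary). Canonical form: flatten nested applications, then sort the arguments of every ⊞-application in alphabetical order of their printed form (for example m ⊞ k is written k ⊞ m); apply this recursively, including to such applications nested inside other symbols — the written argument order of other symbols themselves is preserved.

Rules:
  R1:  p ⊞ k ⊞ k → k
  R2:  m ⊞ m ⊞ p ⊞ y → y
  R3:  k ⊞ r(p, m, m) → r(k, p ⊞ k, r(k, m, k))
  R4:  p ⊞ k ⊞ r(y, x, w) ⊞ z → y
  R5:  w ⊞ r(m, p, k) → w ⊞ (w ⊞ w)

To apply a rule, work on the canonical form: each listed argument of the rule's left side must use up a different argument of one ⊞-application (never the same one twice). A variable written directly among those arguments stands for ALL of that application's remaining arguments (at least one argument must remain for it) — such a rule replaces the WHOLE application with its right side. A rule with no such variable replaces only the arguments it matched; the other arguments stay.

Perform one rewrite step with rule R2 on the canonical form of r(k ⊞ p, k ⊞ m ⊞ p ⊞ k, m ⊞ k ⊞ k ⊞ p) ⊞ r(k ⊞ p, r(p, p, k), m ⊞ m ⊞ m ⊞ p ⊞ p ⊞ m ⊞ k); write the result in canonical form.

Canonical form:  r(k ⊞ p, k ⊞ k ⊞ m ⊞ p, k ⊞ k ⊞ m ⊞ p) ⊞ r(k ⊞ p, r(p, p, k), k ⊞ m ⊞ m ⊞ m ⊞ m ⊞ p ⊞ p)
Match R2:  consume m, m, p;  y := k ⊞ m ⊞ m ⊞ p
Every leftover argument binds to the variable; the entire application is replaced.
Result:  r(k ⊞ p, k ⊞ k ⊞ m ⊞ p, k ⊞ k ⊞ m ⊞ p) ⊞ r(k ⊞ p, r(p, p, k), k ⊞ m ⊞ m ⊞ p)

Answer: r(k ⊞ p, k ⊞ k ⊞ m ⊞ p, k ⊞ k ⊞ m ⊞ p) ⊞ r(k ⊞ p, r(p, p, k), k ⊞ m ⊞ m ⊞ p)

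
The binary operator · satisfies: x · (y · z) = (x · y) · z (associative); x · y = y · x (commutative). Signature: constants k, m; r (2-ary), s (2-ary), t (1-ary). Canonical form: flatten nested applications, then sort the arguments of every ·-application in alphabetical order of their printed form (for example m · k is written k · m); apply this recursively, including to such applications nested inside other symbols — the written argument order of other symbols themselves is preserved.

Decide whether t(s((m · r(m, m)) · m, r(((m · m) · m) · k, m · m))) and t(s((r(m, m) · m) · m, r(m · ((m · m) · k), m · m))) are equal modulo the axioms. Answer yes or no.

Left:  t(s((m · r(m, m)) · m, r(((m · m) · m) · k, m · m)))
  Work inside:  ((m · m) · m) · k
  Flatten:  m · m · m · k
  Sort arguments:  k · m · m · m
  Rebuild:  t(s(m · m · r(m, m), r(k · m · m · m, m · m)))
Right:  t(s((r(m, m) · m) · m, r(m · ((m · m) · k), m · m)))
  Work inside:  m · ((m · m) · k)
  Un-nest:  m · m · m · k
  Sort:  k · m · m · m
  Put back:  t(s(m · m · r(m, m), r(k · m · m · m, m · m)))

Answer: yes — both canonical forms are t(s(m · m · r(m, m), r(k · m · m · m, m · m)))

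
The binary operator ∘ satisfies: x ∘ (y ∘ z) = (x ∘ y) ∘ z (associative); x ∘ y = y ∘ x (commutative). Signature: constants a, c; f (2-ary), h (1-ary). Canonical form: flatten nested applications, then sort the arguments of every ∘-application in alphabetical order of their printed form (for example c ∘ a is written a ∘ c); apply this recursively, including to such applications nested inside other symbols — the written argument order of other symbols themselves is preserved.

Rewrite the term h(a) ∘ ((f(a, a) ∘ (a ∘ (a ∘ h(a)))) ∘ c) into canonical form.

Flatten:  h(a) ∘ f(a, a) ∘ a ∘ a ∘ h(a) ∘ c
Sort:  a ∘ a ∘ c ∘ f(a, a) ∘ h(a) ∘ h(a)

Answer: a ∘ a ∘ c ∘ f(a, a) ∘ h(a) ∘ h(a)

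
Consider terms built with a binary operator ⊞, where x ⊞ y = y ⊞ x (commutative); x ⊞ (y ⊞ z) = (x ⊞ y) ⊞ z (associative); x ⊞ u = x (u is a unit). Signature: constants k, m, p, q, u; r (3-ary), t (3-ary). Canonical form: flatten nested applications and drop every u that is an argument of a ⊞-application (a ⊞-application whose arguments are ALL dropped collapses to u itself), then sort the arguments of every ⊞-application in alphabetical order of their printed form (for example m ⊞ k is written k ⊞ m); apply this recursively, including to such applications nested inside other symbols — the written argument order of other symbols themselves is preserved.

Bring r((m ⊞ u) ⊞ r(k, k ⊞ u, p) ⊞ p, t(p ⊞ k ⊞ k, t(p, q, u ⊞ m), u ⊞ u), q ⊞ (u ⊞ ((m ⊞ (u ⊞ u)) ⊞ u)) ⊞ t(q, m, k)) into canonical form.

Focus inside:  q ⊞ (u ⊞ ((m ⊞ (u ⊞ u)) ⊞ u)) ⊞ t(q, m, k)
Flatten:  q ⊞ u ⊞ m ⊞ u ⊞ u ⊞ u ⊞ t(q, m, k)
Drop the unit:  drop u (×4)
Sort arguments:  m ⊞ q ⊞ t(q, m, k)
Put back:  r(m ⊞ p ⊞ r(k, k, p), t(k ⊞ k ⊞ p, t(p, q, m), u), m ⊞ q ⊞ t(q, m, k))

Answer: r(m ⊞ p ⊞ r(k, k, p), t(k ⊞ k ⊞ p, t(p, q, m), u), m ⊞ q ⊞ t(q, m, k))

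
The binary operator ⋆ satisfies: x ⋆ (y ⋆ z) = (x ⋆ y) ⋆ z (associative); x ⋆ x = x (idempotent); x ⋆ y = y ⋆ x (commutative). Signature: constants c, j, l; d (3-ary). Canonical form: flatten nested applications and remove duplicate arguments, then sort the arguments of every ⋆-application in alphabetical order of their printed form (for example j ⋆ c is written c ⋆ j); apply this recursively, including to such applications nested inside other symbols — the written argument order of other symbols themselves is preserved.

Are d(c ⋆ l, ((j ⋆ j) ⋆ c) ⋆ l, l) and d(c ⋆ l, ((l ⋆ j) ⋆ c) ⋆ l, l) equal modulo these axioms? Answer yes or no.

Answer: yes — both canonical forms are d(c ⋆ l, c ⋆ j ⋆ l, l)

Derivation:
Left:  d(c ⋆ l, ((j ⋆ j) ⋆ c) ⋆ l, l)
  Descend into:  ((j ⋆ j) ⋆ c) ⋆ l
  Merge nested applications:  j ⋆ j ⋆ c ⋆ l
  Drop duplicates:  drop duplicate j
  Sort:  c ⋆ j ⋆ l
  Put back:  d(c ⋆ l, c ⋆ j ⋆ l, l)
Right:  d(c ⋆ l, ((l ⋆ j) ⋆ c) ⋆ l, l)
  Descend into:  ((l ⋆ j) ⋆ c) ⋆ l
  Merge nested applications:  l ⋆ j ⋆ c ⋆ l
  Deduplicate:  drop duplicate l
  Sort arguments:  c ⋆ j ⋆ l
  Reassemble:  d(c ⋆ l, c ⋆ j ⋆ l, l)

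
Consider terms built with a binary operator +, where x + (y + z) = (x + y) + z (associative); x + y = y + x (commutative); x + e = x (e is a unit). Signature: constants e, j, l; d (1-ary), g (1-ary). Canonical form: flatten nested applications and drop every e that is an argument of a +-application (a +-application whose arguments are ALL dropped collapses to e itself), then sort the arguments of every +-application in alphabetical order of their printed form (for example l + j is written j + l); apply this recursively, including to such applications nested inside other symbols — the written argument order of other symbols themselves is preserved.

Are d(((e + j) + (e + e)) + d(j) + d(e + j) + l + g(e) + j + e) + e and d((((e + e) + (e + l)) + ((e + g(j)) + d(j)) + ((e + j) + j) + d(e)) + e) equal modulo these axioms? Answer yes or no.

Answer: no — d(d(j) + d(j) + g(e) + j + j + l) vs d(d(e) + d(j) + g(j) + j + j + l)

Derivation:
Left:  d(((e + j) + (e + e)) + d(j) + d(e + j) + l + g(e) + j + e) + e
  Inside:  d(((e + j) + (e + e)) + d(j) + d(e + j) + l + g(e) + j + e)  →  d(d(j) + d(j) + g(e) + j + j + l)
  Unit:  drop e
  Order the arguments:  d(d(j) + d(j) + g(e) + j + j + l)
Right:  d((((e + e) + (e + l)) + ((e + g(j)) + d(j)) + ((e + j) + j) + d(e)) + e)
  Descend into:  (((e + e) + (e + l)) + ((e + g(j)) + d(j)) + ((e + j) + j) + d(e)) + e
  Flatten:  e + e + e + l + e + g(j) + d(j) + e + j + j + d(e) + e
  Unit:  drop e (×6)
  Sort arguments:  d(e) + d(j) + g(j) + j + j + l
  Rebuild:  d(d(e) + d(j) + g(j) + j + j + l)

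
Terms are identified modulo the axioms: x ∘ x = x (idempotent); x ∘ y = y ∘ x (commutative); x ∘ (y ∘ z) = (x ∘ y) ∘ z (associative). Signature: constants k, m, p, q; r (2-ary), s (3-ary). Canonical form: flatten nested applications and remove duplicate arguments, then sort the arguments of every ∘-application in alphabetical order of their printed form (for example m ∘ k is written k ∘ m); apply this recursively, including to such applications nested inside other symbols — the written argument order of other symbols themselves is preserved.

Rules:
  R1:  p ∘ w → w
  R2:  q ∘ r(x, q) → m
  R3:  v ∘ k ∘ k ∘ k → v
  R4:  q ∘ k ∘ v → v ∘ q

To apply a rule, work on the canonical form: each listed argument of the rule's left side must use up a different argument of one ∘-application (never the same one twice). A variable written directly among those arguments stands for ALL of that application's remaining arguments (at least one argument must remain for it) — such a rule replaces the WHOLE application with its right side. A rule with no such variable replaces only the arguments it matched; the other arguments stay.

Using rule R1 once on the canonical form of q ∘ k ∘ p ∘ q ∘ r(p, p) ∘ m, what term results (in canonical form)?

Answer: k ∘ m ∘ q ∘ r(p, p)

Derivation:
Canonical form:  k ∘ m ∘ p ∘ q ∘ r(p, p)
Apply R1:  consuming p;  w := k ∘ m ∘ q ∘ r(p, p)
The variable takes the whole remainder — replace the entire application.
New term:  k ∘ m ∘ q ∘ r(p, p)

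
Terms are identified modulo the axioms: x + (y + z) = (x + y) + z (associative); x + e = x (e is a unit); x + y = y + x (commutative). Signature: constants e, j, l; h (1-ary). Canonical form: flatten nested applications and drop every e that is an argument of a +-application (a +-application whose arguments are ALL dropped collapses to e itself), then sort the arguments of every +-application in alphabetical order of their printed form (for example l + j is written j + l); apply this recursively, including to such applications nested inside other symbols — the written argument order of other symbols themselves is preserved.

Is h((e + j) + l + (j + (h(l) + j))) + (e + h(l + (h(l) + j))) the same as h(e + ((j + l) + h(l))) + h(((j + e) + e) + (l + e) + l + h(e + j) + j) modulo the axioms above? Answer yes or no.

Answer: no — h(h(l) + j + j + j + l) + h(h(l) + j + l) vs h(h(j) + j + j + l + l) + h(h(l) + j + l)

Derivation:
Left:  h((e + j) + l + (j + (h(l) + j))) + (e + h(l + (h(l) + j)))
  Merge nested applications:  h((e + j) + l + (j + (h(l) + j))) + e + h(l + (h(l) + j))
  Inside:  h((e + j) + l + (j + (h(l) + j)))  →  h(h(l) + j + j + j + l)
  Canonicalize subterm:  h(l + (h(l) + j))  →  h(h(l) + j + l)
  Units out:  drop e
  Sort:  h(h(l) + j + j + j + l) + h(h(l) + j + l)
Right:  h(e + ((j + l) + h(l))) + h(((j + e) + e) + (l + e) + l + h(e + j) + j)
  Canonicalize subterm:  h(e + ((j + l) + h(l)))  →  h(h(l) + j + l)
  Simplify inside:  h(((j + e) + e) + (l + e) + l + h(e + j) + j)  →  h(h(j) + j + j + l + l)
  Sort arguments:  h(h(j) + j + j + l + l) + h(h(l) + j + l)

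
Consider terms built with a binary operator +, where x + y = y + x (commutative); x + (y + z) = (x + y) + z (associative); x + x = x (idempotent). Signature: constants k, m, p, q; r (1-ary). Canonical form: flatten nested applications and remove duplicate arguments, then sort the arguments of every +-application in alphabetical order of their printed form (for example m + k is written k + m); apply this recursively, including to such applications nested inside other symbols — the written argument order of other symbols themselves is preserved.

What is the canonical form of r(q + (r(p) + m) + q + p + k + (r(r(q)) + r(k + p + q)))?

Answer: r(k + m + p + q + r(k + p + q) + r(p) + r(r(q)))

Derivation:
Descend into:  q + (r(p) + m) + q + p + k + (r(r(q)) + r(k + p + q))
Un-nest:  q + r(p) + m + q + p + k + r(r(q)) + r(k + p + q)
Idempotence:  drop duplicate q
Sort arguments:  k + m + p + q + r(k + p + q) + r(p) + r(r(q))
Put back:  r(k + m + p + q + r(k + p + q) + r(p) + r(r(q)))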